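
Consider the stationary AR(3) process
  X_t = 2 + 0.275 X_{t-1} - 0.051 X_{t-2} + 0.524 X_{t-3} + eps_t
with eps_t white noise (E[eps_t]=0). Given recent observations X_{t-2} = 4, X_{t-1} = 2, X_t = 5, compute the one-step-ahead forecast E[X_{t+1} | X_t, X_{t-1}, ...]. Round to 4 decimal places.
E[X_{t+1} \mid \mathcal F_t] = 5.3690

For an AR(p) model X_t = c + sum_i phi_i X_{t-i} + eps_t, the
one-step-ahead conditional mean is
  E[X_{t+1} | X_t, ...] = c + sum_i phi_i X_{t+1-i}.
Substitute known values:
  E[X_{t+1} | ...] = 2 + (0.275) * (5) + (-0.051) * (2) + (0.524) * (4)
                   = 5.3690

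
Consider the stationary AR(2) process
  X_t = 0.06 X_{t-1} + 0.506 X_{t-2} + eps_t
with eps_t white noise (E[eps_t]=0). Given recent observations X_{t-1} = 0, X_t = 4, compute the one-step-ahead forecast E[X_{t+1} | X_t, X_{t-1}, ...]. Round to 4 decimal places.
E[X_{t+1} \mid \mathcal F_t] = 0.2400

For an AR(p) model X_t = c + sum_i phi_i X_{t-i} + eps_t, the
one-step-ahead conditional mean is
  E[X_{t+1} | X_t, ...] = c + sum_i phi_i X_{t+1-i}.
Substitute known values:
  E[X_{t+1} | ...] = (0.06) * (4) + (0.506) * (0)
                   = 0.2400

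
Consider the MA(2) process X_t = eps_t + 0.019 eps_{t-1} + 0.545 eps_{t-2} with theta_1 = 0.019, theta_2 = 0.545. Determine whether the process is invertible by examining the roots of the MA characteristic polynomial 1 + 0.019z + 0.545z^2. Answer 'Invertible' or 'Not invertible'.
\text{Invertible}

The MA(q) characteristic polynomial is P(z) = 1 + 0.019z + 0.545z^2.
Invertibility requires all roots to lie outside the unit circle, i.e. |z| > 1 for every root.
Set 1 + (0.019) z + (0.545) z^2 = 0, i.e. a z^2 + b z + c = 0 with a = 0.545, b = 0.019, c = 1.
Discriminant D = b^2 - 4ac = (0.019)^2 - 4*(0.545)*1 = 0.000361 - (2.18) = -2.179639.
D < 0, so the roots are the complex-conjugate pair z = (-b +/- i sqrt(-D)) / (2a) = -0.0174 +/- 1.3545i.
For a conjugate pair |z|^2 = z * conj(z) = (product of roots) = c/a = 1/(0.545) = 1.834862, so |z| = sqrt(1.834862) = 1.3546 for both roots.
Moduli of all roots: 1.3546, 1.3546.
All moduli strictly greater than 1? Yes.
Verdict: Invertible.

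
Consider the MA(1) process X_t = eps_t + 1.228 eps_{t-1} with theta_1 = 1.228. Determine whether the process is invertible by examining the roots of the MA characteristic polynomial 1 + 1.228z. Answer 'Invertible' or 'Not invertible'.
\text{Not invertible}

The MA(q) characteristic polynomial is P(z) = 1 + 1.228z.
Invertibility requires all roots to lie outside the unit circle, i.e. |z| > 1 for every root.
This is linear in z: 1 + (1.228) z = 0  =>  z = -1/(1.228) = -0.814332,  |z| = 0.814332.
Moduli of all roots: 0.8143.
All moduli strictly greater than 1? No.
Verdict: Not invertible.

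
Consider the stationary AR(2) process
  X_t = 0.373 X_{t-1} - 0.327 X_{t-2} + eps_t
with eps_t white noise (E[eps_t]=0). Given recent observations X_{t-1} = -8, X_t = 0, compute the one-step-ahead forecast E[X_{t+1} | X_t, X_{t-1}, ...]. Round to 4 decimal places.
E[X_{t+1} \mid \mathcal F_t] = 2.6160

For an AR(p) model X_t = c + sum_i phi_i X_{t-i} + eps_t, the
one-step-ahead conditional mean is
  E[X_{t+1} | X_t, ...] = c + sum_i phi_i X_{t+1-i}.
Substitute known values:
  E[X_{t+1} | ...] = (0.373) * (0) + (-0.327) * (-8)
                   = 2.6160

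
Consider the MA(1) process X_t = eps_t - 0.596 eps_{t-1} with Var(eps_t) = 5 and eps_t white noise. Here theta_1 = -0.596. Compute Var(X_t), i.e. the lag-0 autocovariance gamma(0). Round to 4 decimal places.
\gamma(0) = 6.7761

For an MA(q) process X_t = eps_t + sum_i theta_i eps_{t-i} with
Var(eps_t) = sigma^2, the variance is
  gamma(0) = sigma^2 * (1 + sum_i theta_i^2).
  sum_i theta_i^2 = (-0.596)^2 = 0.355216.
  gamma(0) = 5 * (1 + 0.355216) = 5 * 1.355216 = 6.77608, which rounds to 6.7761.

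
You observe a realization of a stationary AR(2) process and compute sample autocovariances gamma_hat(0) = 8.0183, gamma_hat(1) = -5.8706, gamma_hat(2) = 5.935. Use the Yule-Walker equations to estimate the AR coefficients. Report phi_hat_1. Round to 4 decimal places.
\hat\phi_{1} = -0.4100

The Yule-Walker equations for an AR(p) process read, in matrix form,
  Gamma_p phi = r_p,   with   (Gamma_p)_{ij} = gamma(|i - j|),
                       (r_p)_i = gamma(i),   i,j = 1..p.
Substitute the sample gammas (Toeplitz matrix and right-hand side of size 2):
  Gamma_p = [[8.0183, -5.8706], [-5.8706, 8.0183]]
  r_p     = [-5.8706, 5.935]
Written out:
  8.0183 phi_1 - 5.8706 phi_2 = -5.8706
  -5.8706 phi_1 + 8.0183 phi_2 = 5.935
Solve by Cramer's rule:
  det = gamma(0)^2 - gamma(1)^2 = (8.0183)^2 - (-5.8706)^2 = 64.29313489 - 34.46394436 = 29.82919053
  phi_hat_1 = [gamma(1) gamma(0) - gamma(1) gamma(2)] / det = [(-5.8706)(8.0183) - (-5.8706)(5.935)] / 29.82919053 = -12.23022098 / 29.82919053 = -0.41
  phi_hat_2 = [gamma(0) gamma(2) - gamma(1)^2] / det = [(8.0183)(5.935) - (-5.8706)^2] / 29.82919053 = 13.12466614 / 29.82919053 = 0.44
So phi_hat = [-0.4100, 0.4400].
Therefore phi_hat_1 = -0.4100.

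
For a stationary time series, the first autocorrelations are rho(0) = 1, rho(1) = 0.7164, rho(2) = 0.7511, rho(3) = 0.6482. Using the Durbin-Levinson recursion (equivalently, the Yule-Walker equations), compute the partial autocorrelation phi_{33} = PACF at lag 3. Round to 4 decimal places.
\phi_{33} = 0.0620

The PACF at lag k is phi_{kk}, the last component of the solution
to the Yule-Walker system G_k phi = r_k where
  (G_k)_{ij} = rho(|i - j|), (r_k)_i = rho(i), i,j = 1..k.
Equivalently, Durbin-Levinson gives phi_{kk} iteratively:
  phi_{11} = rho(1)
  phi_{kk} = [rho(k) - sum_{j=1..k-1} phi_{k-1,j} rho(k-j)]
            / [1 - sum_{j=1..k-1} phi_{k-1,j} rho(j)],
  phi_{k,j} = phi_{k-1,j} - phi_{kk} phi_{k-1,k-j},  j = 1..k-1.
Step k = 1:
  phi_11 = rho(1) = 0.7164.
Step k = 2:
  phi_22 = [rho(2) - phi_11 rho(1)] / [1 - phi_11 rho(1)] = [0.7511 - (0.7164)(0.7164)] / [1 - (0.7164)(0.7164)]
         = 0.23787104 / 0.48677104 = 0.488671.
  Update: phi_21 = phi_11 - phi_22 phi_11 = 0.7164 - (0.488671)(0.7164) = 0.366316.
Step k = 3:
  phi_33 = [rho(3) - phi_21 rho(2) - phi_22 rho(1)] / [1 - phi_21 rho(1) - phi_22 rho(2)]
    numerator   = 0.6482 - (0.366316)(0.7511) - (0.488671)(0.7164) = 0.02297602
    denominator = 1 - (0.366316)(0.7164) - (0.488671)(0.7511) = 0.37053029
  phi_33 = 0.02297602 / 0.37053029 = 0.062.
Therefore phi_{33} = 0.0620.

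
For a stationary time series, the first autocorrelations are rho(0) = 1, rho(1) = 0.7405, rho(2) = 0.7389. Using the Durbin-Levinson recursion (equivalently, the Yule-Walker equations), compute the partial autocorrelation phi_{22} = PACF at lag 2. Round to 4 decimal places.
\phi_{22} = 0.4219

The PACF at lag k is phi_{kk}, the last component of the solution
to the Yule-Walker system G_k phi = r_k where
  (G_k)_{ij} = rho(|i - j|), (r_k)_i = rho(i), i,j = 1..k.
Equivalently, Durbin-Levinson gives phi_{kk} iteratively:
  phi_{11} = rho(1)
  phi_{kk} = [rho(k) - sum_{j=1..k-1} phi_{k-1,j} rho(k-j)]
            / [1 - sum_{j=1..k-1} phi_{k-1,j} rho(j)],
  phi_{k,j} = phi_{k-1,j} - phi_{kk} phi_{k-1,k-j},  j = 1..k-1.
Step k = 1:
  phi_11 = rho(1) = 0.7405.
Step k = 2:
  phi_22 = [rho(2) - phi_11 rho(1)] / [1 - phi_11 rho(1)] = [0.7389 - (0.7405)(0.7405)] / [1 - (0.7405)(0.7405)]
         = 0.19055975 / 0.45165975 = 0.4219.
Therefore phi_{22} = 0.4219.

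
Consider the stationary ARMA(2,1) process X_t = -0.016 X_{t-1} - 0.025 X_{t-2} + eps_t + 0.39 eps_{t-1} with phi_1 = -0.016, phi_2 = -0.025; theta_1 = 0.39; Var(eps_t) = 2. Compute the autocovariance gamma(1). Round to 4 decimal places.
\gamma(1) = 0.7254

Multiply the model equation by X_{t-k} and take expectations. With theta_0 = psi_0 = 1 and psi_j the MA(infinity) weights, this gives
  gamma(k) - sum_i phi_i gamma(k-i) = c_k,
  c_k = sigma^2 * sum_{j=k..q} theta_j psi_{j-k}   (c_k = 0 for k > q),
using gamma(-m) = gamma(m).
psi-weights needed (psi_j = theta_j + sum_i phi_i psi_{j-i}):
  psi_1 = theta_1 + phi_1 = 0.39 + (-0.016) = 0.374
Right-hand sides:
  c_0 = sigma^2 (1 + theta_1 psi_1) = 2 * (1 + (0.39)(0.374)) = 2 * 1.14586 = 2.29172
  c_1 = sigma^2 theta_1 = 2 * (0.39) = 0.78
  c_2 = 0
Equations for k = 0, 1, 2 (AR order 2, c_2 = 0):
  (E0) gamma(0) = phi_1 gamma(1) + phi_2 gamma(2) + c_0
  (E1) gamma(1) = phi_1 gamma(0) + phi_2 gamma(1) + c_1
  (E2) gamma(2) = phi_1 gamma(1) + phi_2 gamma(0)
From (E1): gamma(1) = A gamma(0) + B with
  A = phi_1 / (1 - phi_2) = -0.016 / 1.025 = -0.01561,   B = c_1 / (1 - phi_2) = 0.78 / 1.025 = 0.760976.
Insert (E2) into (E0): gamma(0) (1 - phi_2^2) = phi_1 (1 + phi_2) gamma(1) + c_0.
  phi_1 (1 + phi_2) = (-0.016)(0.975) = -0.0156,   1 - phi_2^2 = 0.999375.
Replace gamma(1) by A gamma(0) + B and collect gamma(0):
  gamma(0) [0.999375 - (-0.0156)(-0.01561)] = (-0.0156)(0.760976) + 2.29172
  gamma(0) * 0.999131 = 2.279849
  gamma(0) = 2.279849 / 0.999131 = 2.281831.
  gamma(1) = A gamma(0) + B = (-0.01561)(2.281831) + (0.760976) = 0.725357.
Therefore gamma(1) = 0.7254 (to 4 decimal places).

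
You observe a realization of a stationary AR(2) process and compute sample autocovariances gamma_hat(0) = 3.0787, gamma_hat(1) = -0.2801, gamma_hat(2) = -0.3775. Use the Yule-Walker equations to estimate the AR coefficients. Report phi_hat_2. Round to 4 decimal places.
\hat\phi_{2} = -0.1320

The Yule-Walker equations for an AR(p) process read, in matrix form,
  Gamma_p phi = r_p,   with   (Gamma_p)_{ij} = gamma(|i - j|),
                       (r_p)_i = gamma(i),   i,j = 1..p.
Substitute the sample gammas (Toeplitz matrix and right-hand side of size 2):
  Gamma_p = [[3.0787, -0.2801], [-0.2801, 3.0787]]
  r_p     = [-0.2801, -0.3775]
Written out:
  3.0787 phi_1 - 0.2801 phi_2 = -0.2801
  -0.2801 phi_1 + 3.0787 phi_2 = -0.3775
Solve by Cramer's rule:
  det = gamma(0)^2 - gamma(1)^2 = (3.0787)^2 - (-0.2801)^2 = 9.47839369 - 0.07845601 = 9.39993768
  phi_hat_1 = [gamma(1) gamma(0) - gamma(1) gamma(2)] / det = [(-0.2801)(3.0787) - (-0.2801)(-0.3775)] / 9.39993768 = -0.96808162 / 9.39993768 = -0.103
  phi_hat_2 = [gamma(0) gamma(2) - gamma(1)^2] / det = [(3.0787)(-0.3775) - (-0.2801)^2] / 9.39993768 = -1.24066526 / 9.39993768 = -0.132
So phi_hat = [-0.1030, -0.1320].
Therefore phi_hat_2 = -0.1320.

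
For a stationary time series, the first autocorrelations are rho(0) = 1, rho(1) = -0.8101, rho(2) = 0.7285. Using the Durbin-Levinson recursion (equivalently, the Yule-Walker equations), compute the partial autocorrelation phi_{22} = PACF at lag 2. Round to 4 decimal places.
\phi_{22} = 0.2102

The PACF at lag k is phi_{kk}, the last component of the solution
to the Yule-Walker system G_k phi = r_k where
  (G_k)_{ij} = rho(|i - j|), (r_k)_i = rho(i), i,j = 1..k.
Equivalently, Durbin-Levinson gives phi_{kk} iteratively:
  phi_{11} = rho(1)
  phi_{kk} = [rho(k) - sum_{j=1..k-1} phi_{k-1,j} rho(k-j)]
            / [1 - sum_{j=1..k-1} phi_{k-1,j} rho(j)],
  phi_{k,j} = phi_{k-1,j} - phi_{kk} phi_{k-1,k-j},  j = 1..k-1.
Step k = 1:
  phi_11 = rho(1) = -0.8101.
Step k = 2:
  phi_22 = [rho(2) - phi_11 rho(1)] / [1 - phi_11 rho(1)] = [0.7285 - (-0.8101)(-0.8101)] / [1 - (-0.8101)(-0.8101)]
         = 0.07223799 / 0.34373799 = 0.2102.
Therefore phi_{22} = 0.2102.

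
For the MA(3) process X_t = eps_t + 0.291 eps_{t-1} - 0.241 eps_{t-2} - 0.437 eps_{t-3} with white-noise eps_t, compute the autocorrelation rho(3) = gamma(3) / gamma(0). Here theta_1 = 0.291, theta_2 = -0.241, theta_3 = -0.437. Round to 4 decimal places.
\rho(3) = -0.3277

For an MA(q) process with theta_0 = 1, the autocovariance is
  gamma(k) = sigma^2 * sum_{i=0..q-k} theta_i * theta_{i+k},
and rho(k) = gamma(k) / gamma(0). Sigma^2 cancels.
  numerator   = (1)*(-0.437) = -0.437.
  denominator = (1)^2 + (0.291)^2 + (-0.241)^2 + (-0.437)^2 = 1.333731.
  rho(3) = -0.437 / 1.333731 = -0.3277.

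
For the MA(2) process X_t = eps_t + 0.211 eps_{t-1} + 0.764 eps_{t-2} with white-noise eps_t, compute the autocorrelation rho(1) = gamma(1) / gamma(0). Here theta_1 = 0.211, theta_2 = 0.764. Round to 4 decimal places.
\rho(1) = 0.2286

For an MA(q) process with theta_0 = 1, the autocovariance is
  gamma(k) = sigma^2 * sum_{i=0..q-k} theta_i * theta_{i+k},
and rho(k) = gamma(k) / gamma(0). Sigma^2 cancels.
  numerator   = (1)*(0.211) + (0.211)*(0.764) = 0.372204.
  denominator = (1)^2 + (0.211)^2 + (0.764)^2 = 1.628217.
  rho(1) = 0.372204 / 1.628217 = 0.2286.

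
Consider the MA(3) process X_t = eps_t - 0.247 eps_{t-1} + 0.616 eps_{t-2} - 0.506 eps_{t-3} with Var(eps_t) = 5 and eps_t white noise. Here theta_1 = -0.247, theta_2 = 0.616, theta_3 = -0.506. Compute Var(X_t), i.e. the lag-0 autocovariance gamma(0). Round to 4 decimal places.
\gamma(0) = 8.4825

For an MA(q) process X_t = eps_t + sum_i theta_i eps_{t-i} with
Var(eps_t) = sigma^2, the variance is
  gamma(0) = sigma^2 * (1 + sum_i theta_i^2).
  sum_i theta_i^2 = (-0.247)^2 + (0.616)^2 + (-0.506)^2 = 0.061009 + 0.379456 + 0.256036 = 0.696501.
  gamma(0) = 5 * (1 + 0.696501) = 5 * 1.696501 = 8.482505, which rounds to 8.4825.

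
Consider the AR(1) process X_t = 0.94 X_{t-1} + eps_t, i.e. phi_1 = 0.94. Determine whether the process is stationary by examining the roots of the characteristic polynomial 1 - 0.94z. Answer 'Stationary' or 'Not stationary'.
\text{Stationary}

The AR(p) characteristic polynomial is P(z) = 1 - 0.94z.
Stationarity requires all roots to lie outside the unit circle, i.e. |z| > 1 for every root.
This is linear in z: 1 + (-0.94) z = 0  =>  z = -1/(-0.94) = 1.06383,  |z| = 1.06383.
Moduli of all roots: 1.0638.
All moduli strictly greater than 1? Yes.
Verdict: Stationary.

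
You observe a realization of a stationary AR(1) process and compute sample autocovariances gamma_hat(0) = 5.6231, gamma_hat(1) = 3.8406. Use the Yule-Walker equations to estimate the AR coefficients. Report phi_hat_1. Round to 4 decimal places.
\hat\phi_{1} = 0.6830

The Yule-Walker equations for an AR(p) process read, in matrix form,
  Gamma_p phi = r_p,   with   (Gamma_p)_{ij} = gamma(|i - j|),
                       (r_p)_i = gamma(i),   i,j = 1..p.
Substitute the sample gammas (Toeplitz matrix and right-hand side of size 1):
  Gamma_p = [[5.6231]]
  r_p     = [3.8406]
With p = 1 this is the single equation gamma(0) phi_1 = gamma(1):
  phi_hat_1 = gamma(1) / gamma(0) = 3.8406 / 5.6231 = 0.6830.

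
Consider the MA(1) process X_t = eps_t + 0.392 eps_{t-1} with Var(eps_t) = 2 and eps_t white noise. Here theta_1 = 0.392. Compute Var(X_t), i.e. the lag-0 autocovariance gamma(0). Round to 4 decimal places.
\gamma(0) = 2.3073

For an MA(q) process X_t = eps_t + sum_i theta_i eps_{t-i} with
Var(eps_t) = sigma^2, the variance is
  gamma(0) = sigma^2 * (1 + sum_i theta_i^2).
  sum_i theta_i^2 = (0.392)^2 = 0.153664.
  gamma(0) = 2 * (1 + 0.153664) = 2 * 1.153664 = 2.307328, which rounds to 2.3073.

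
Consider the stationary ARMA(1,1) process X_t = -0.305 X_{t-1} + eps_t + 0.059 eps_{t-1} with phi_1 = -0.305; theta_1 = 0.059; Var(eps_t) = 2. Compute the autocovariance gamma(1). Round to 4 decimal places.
\gamma(1) = -0.5327

Multiply the model equation by X_{t-k} and take expectations. With theta_0 = psi_0 = 1 and psi_j the MA(infinity) weights, this gives
  gamma(k) - sum_i phi_i gamma(k-i) = c_k,
  c_k = sigma^2 * sum_{j=k..q} theta_j psi_{j-k}   (c_k = 0 for k > q),
using gamma(-m) = gamma(m).
psi-weights needed (psi_j = theta_j + sum_i phi_i psi_{j-i}):
  psi_1 = theta_1 + phi_1 = 0.059 + (-0.305) = -0.246
Right-hand sides:
  c_0 = sigma^2 (1 + theta_1 psi_1) = 2 * (1 + (0.059)(-0.246)) = 2 * 0.985486 = 1.970972
  c_1 = sigma^2 theta_1 = 2 * (0.059) = 0.118
  c_2 = 0
Equations for k = 0 and k = 1 (AR order 1):
  gamma(0) = phi_1 gamma(1) + c_0
  gamma(1) = phi_1 gamma(0) + c_1
Substituting the second into the first: gamma(0) (1 - phi_1^2) = c_0 + phi_1 c_1, so
  gamma(0) = (c_0 + phi_1 c_1) / (1 - phi_1^2) = (1.970972 + (-0.305)(0.118)) / (1 - (-0.305)^2) = 1.934982 / 0.906975 = 2.133446.
  gamma(1) = phi_1 gamma(0) + c_1 = (-0.305)(2.133446) + (0.118) = -0.532701.
Therefore gamma(1) = -0.5327 (to 4 decimal places).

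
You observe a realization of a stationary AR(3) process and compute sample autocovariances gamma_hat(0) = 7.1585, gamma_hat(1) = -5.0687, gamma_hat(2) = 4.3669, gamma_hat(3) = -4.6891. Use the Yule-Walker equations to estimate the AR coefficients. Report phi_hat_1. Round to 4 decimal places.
\hat\phi_{1} = -0.4790

The Yule-Walker equations for an AR(p) process read, in matrix form,
  Gamma_p phi = r_p,   with   (Gamma_p)_{ij} = gamma(|i - j|),
                       (r_p)_i = gamma(i),   i,j = 1..p.
Substitute the sample gammas (Toeplitz matrix and right-hand side of size 3):
  Gamma_p = [[7.1585, -5.0687, 4.3669], [-5.0687, 7.1585, -5.0687], [4.3669, -5.0687, 7.1585]]
  r_p     = [-5.0687, 4.3669, -4.6891]
Written out (R1..R3):
  (R1) 7.1585 phi_1 - 5.0687 phi_2 + 4.3669 phi_3 = -5.0687
  (R2) -5.0687 phi_1 + 7.1585 phi_2 - 5.0687 phi_3 = 4.3669
  (R3) 4.3669 phi_1 - 5.0687 phi_2 + 7.1585 phi_3 = -4.6891
Gaussian elimination:
  R2 <- R2 - (-5.0687/7.1585) R1 = R2 - (-0.708067) R1:  3.569519 phi_2 - 1.976641 phi_3 = 0.777919
  R3 <- R3 - (4.3669/7.1585) R1 = R3 - (0.61003) R1:  -1.976641 phi_2 + 4.49456 phi_3 = -1.597041
  R3 <- R3 - (-1.976641/3.569519) R2 = R3 - (-0.553755) R2:  3.399984 phi_3 = -1.166264
Back-substitution:
  phi_hat_3 = -1.166264 / 3.399984 = -0.34302
  phi_hat_2 = (0.777919 - (-1.976641)(-0.34302)) / 3.569519 = 0.027984
  phi_hat_1 = (-5.0687 - (-5.0687)(0.027984) - (4.3669)(-0.34302)) / 7.1585 = -0.479
So phi_hat = [-0.4790, 0.0280, -0.3430].
Therefore phi_hat_1 = -0.4790.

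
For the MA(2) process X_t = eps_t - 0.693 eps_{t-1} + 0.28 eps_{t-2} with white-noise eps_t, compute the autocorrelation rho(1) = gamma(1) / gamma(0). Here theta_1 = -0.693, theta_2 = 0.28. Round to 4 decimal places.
\rho(1) = -0.5691

For an MA(q) process with theta_0 = 1, the autocovariance is
  gamma(k) = sigma^2 * sum_{i=0..q-k} theta_i * theta_{i+k},
and rho(k) = gamma(k) / gamma(0). Sigma^2 cancels.
  numerator   = (1)*(-0.693) + (-0.693)*(0.28) = -0.88704.
  denominator = (1)^2 + (-0.693)^2 + (0.28)^2 = 1.558649.
  rho(1) = -0.88704 / 1.558649 = -0.5691.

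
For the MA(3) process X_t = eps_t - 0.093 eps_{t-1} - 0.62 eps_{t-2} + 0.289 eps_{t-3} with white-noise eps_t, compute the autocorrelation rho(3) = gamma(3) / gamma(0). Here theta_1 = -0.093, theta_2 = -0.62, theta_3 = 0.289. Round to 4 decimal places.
\rho(3) = 0.1957

For an MA(q) process with theta_0 = 1, the autocovariance is
  gamma(k) = sigma^2 * sum_{i=0..q-k} theta_i * theta_{i+k},
and rho(k) = gamma(k) / gamma(0). Sigma^2 cancels.
  numerator   = (1)*(0.289) = 0.289.
  denominator = (1)^2 + (-0.093)^2 + (-0.62)^2 + (0.289)^2 = 1.47657.
  rho(3) = 0.289 / 1.47657 = 0.1957.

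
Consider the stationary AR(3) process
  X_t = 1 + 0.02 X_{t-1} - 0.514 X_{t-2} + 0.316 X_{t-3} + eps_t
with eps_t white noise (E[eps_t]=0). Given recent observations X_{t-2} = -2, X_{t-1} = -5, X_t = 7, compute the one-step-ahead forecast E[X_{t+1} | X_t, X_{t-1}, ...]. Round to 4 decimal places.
E[X_{t+1} \mid \mathcal F_t] = 3.0780

For an AR(p) model X_t = c + sum_i phi_i X_{t-i} + eps_t, the
one-step-ahead conditional mean is
  E[X_{t+1} | X_t, ...] = c + sum_i phi_i X_{t+1-i}.
Substitute known values:
  E[X_{t+1} | ...] = 1 + (0.02) * (7) + (-0.514) * (-5) + (0.316) * (-2)
                   = 3.0780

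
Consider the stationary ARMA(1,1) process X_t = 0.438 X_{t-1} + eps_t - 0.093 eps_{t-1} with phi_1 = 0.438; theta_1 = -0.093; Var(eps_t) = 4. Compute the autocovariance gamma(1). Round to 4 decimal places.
\gamma(1) = 1.6380

Multiply the model equation by X_{t-k} and take expectations. With theta_0 = psi_0 = 1 and psi_j the MA(infinity) weights, this gives
  gamma(k) - sum_i phi_i gamma(k-i) = c_k,
  c_k = sigma^2 * sum_{j=k..q} theta_j psi_{j-k}   (c_k = 0 for k > q),
using gamma(-m) = gamma(m).
psi-weights needed (psi_j = theta_j + sum_i phi_i psi_{j-i}):
  psi_1 = theta_1 + phi_1 = -0.093 + (0.438) = 0.345
Right-hand sides:
  c_0 = sigma^2 (1 + theta_1 psi_1) = 4 * (1 + (-0.093)(0.345)) = 4 * 0.967915 = 3.87166
  c_1 = sigma^2 theta_1 = 4 * (-0.093) = -0.372
  c_2 = 0
Equations for k = 0 and k = 1 (AR order 1):
  gamma(0) = phi_1 gamma(1) + c_0
  gamma(1) = phi_1 gamma(0) + c_1
Substituting the second into the first: gamma(0) (1 - phi_1^2) = c_0 + phi_1 c_1, so
  gamma(0) = (c_0 + phi_1 c_1) / (1 - phi_1^2) = (3.87166 + (0.438)(-0.372)) / (1 - (0.438)^2) = 3.708724 / 0.808156 = 4.589119.
  gamma(1) = phi_1 gamma(0) + c_1 = (0.438)(4.589119) + (-0.372) = 1.638034.
Therefore gamma(1) = 1.6380 (to 4 decimal places).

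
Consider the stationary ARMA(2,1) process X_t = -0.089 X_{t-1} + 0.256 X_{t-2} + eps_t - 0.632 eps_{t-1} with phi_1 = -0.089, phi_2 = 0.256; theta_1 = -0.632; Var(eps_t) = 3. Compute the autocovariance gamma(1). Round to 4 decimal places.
\gamma(1) = -3.1525

Multiply the model equation by X_{t-k} and take expectations. With theta_0 = psi_0 = 1 and psi_j the MA(infinity) weights, this gives
  gamma(k) - sum_i phi_i gamma(k-i) = c_k,
  c_k = sigma^2 * sum_{j=k..q} theta_j psi_{j-k}   (c_k = 0 for k > q),
using gamma(-m) = gamma(m).
psi-weights needed (psi_j = theta_j + sum_i phi_i psi_{j-i}):
  psi_1 = theta_1 + phi_1 = -0.632 + (-0.089) = -0.721
Right-hand sides:
  c_0 = sigma^2 (1 + theta_1 psi_1) = 3 * (1 + (-0.632)(-0.721)) = 3 * 1.455672 = 4.367016
  c_1 = sigma^2 theta_1 = 3 * (-0.632) = -1.896
  c_2 = 0
Equations for k = 0, 1, 2 (AR order 2, c_2 = 0):
  (E0) gamma(0) = phi_1 gamma(1) + phi_2 gamma(2) + c_0
  (E1) gamma(1) = phi_1 gamma(0) + phi_2 gamma(1) + c_1
  (E2) gamma(2) = phi_1 gamma(1) + phi_2 gamma(0)
From (E1): gamma(1) = A gamma(0) + B with
  A = phi_1 / (1 - phi_2) = -0.089 / 0.744 = -0.119624,   B = c_1 / (1 - phi_2) = -1.896 / 0.744 = -2.548387.
Insert (E2) into (E0): gamma(0) (1 - phi_2^2) = phi_1 (1 + phi_2) gamma(1) + c_0.
  phi_1 (1 + phi_2) = (-0.089)(1.256) = -0.111784,   1 - phi_2^2 = 0.934464.
Replace gamma(1) by A gamma(0) + B and collect gamma(0):
  gamma(0) [0.934464 - (-0.111784)(-0.119624)] = (-0.111784)(-2.548387) + 4.367016
  gamma(0) * 0.921092 = 4.651885
  gamma(0) = 4.651885 / 0.921092 = 5.050402.
  gamma(1) = A gamma(0) + B = (-0.119624)(5.050402) + (-2.548387) = -3.152535.
Therefore gamma(1) = -3.1525 (to 4 decimal places).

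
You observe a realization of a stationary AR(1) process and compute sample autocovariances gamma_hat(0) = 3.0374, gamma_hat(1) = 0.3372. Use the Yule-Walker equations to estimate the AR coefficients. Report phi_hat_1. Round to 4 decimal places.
\hat\phi_{1} = 0.1110

The Yule-Walker equations for an AR(p) process read, in matrix form,
  Gamma_p phi = r_p,   with   (Gamma_p)_{ij} = gamma(|i - j|),
                       (r_p)_i = gamma(i),   i,j = 1..p.
Substitute the sample gammas (Toeplitz matrix and right-hand side of size 1):
  Gamma_p = [[3.0374]]
  r_p     = [0.3372]
With p = 1 this is the single equation gamma(0) phi_1 = gamma(1):
  phi_hat_1 = gamma(1) / gamma(0) = 0.3372 / 3.0374 = 0.1110.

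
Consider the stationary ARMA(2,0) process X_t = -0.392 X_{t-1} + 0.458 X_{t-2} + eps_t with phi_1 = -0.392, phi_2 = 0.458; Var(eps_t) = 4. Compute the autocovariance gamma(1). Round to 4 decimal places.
\gamma(1) = -7.6763

Multiply the model equation by X_{t-k} and take expectations. With theta_0 = psi_0 = 1 and psi_j the MA(infinity) weights, this gives
  gamma(k) - sum_i phi_i gamma(k-i) = c_k,
  c_k = sigma^2 * sum_{j=k..q} theta_j psi_{j-k}   (c_k = 0 for k > q),
using gamma(-m) = gamma(m).
Pure AR (q = 0): c_0 = sigma^2 = 4, c_k = 0 for k >= 1.
Equations for k = 0, 1, 2 (AR order 2, c_2 = 0):
  (E0) gamma(0) = phi_1 gamma(1) + phi_2 gamma(2) + c_0
  (E1) gamma(1) = phi_1 gamma(0) + phi_2 gamma(1) + c_1
  (E2) gamma(2) = phi_1 gamma(1) + phi_2 gamma(0)
From (E1): gamma(1) = A gamma(0) + B with
  A = phi_1 / (1 - phi_2) = -0.392 / 0.542 = -0.723247,   B = c_1 / (1 - phi_2) = 0 / 0.542 = 0.
Insert (E2) into (E0): gamma(0) (1 - phi_2^2) = phi_1 (1 + phi_2) gamma(1) + c_0.
  phi_1 (1 + phi_2) = (-0.392)(1.458) = -0.571536,   1 - phi_2^2 = 0.790236.
Replace gamma(1) by A gamma(0) + B and collect gamma(0):
  gamma(0) [0.790236 - (-0.571536)(-0.723247)] = c_0 = 4
  gamma(0) * 0.376874 = 4
  gamma(0) = 4 / 0.376874 = 10.613622.
  gamma(1) = A gamma(0) = (-0.723247)(10.613622) = -7.676273.
Therefore gamma(1) = -7.6763 (to 4 decimal places).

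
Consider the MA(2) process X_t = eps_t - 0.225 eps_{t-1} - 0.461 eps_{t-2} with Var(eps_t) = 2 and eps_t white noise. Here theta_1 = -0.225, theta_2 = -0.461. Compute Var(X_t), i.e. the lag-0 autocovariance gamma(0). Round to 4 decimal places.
\gamma(0) = 2.5263

For an MA(q) process X_t = eps_t + sum_i theta_i eps_{t-i} with
Var(eps_t) = sigma^2, the variance is
  gamma(0) = sigma^2 * (1 + sum_i theta_i^2).
  sum_i theta_i^2 = (-0.225)^2 + (-0.461)^2 = 0.050625 + 0.212521 = 0.263146.
  gamma(0) = 2 * (1 + 0.263146) = 2 * 1.263146 = 2.526292, which rounds to 2.5263.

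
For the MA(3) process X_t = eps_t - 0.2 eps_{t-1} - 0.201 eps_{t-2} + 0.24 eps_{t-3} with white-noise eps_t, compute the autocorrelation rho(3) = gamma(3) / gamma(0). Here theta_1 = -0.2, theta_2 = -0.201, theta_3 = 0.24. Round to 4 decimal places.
\rho(3) = 0.2109

For an MA(q) process with theta_0 = 1, the autocovariance is
  gamma(k) = sigma^2 * sum_{i=0..q-k} theta_i * theta_{i+k},
and rho(k) = gamma(k) / gamma(0). Sigma^2 cancels.
  numerator   = (1)*(0.24) = 0.24.
  denominator = (1)^2 + (-0.2)^2 + (-0.201)^2 + (0.24)^2 = 1.138001.
  rho(3) = 0.24 / 1.138001 = 0.2109.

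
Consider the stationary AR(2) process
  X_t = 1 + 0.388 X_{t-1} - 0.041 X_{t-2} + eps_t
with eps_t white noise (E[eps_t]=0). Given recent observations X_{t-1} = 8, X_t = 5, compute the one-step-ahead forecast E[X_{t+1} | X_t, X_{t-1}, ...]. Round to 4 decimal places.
E[X_{t+1} \mid \mathcal F_t] = 2.6120

For an AR(p) model X_t = c + sum_i phi_i X_{t-i} + eps_t, the
one-step-ahead conditional mean is
  E[X_{t+1} | X_t, ...] = c + sum_i phi_i X_{t+1-i}.
Substitute known values:
  E[X_{t+1} | ...] = 1 + (0.388) * (5) + (-0.041) * (8)
                   = 2.6120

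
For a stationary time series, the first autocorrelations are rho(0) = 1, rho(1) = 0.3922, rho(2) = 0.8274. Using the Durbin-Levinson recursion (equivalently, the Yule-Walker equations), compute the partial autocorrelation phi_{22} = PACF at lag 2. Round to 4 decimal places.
\phi_{22} = 0.7960

The PACF at lag k is phi_{kk}, the last component of the solution
to the Yule-Walker system G_k phi = r_k where
  (G_k)_{ij} = rho(|i - j|), (r_k)_i = rho(i), i,j = 1..k.
Equivalently, Durbin-Levinson gives phi_{kk} iteratively:
  phi_{11} = rho(1)
  phi_{kk} = [rho(k) - sum_{j=1..k-1} phi_{k-1,j} rho(k-j)]
            / [1 - sum_{j=1..k-1} phi_{k-1,j} rho(j)],
  phi_{k,j} = phi_{k-1,j} - phi_{kk} phi_{k-1,k-j},  j = 1..k-1.
Step k = 1:
  phi_11 = rho(1) = 0.3922.
Step k = 2:
  phi_22 = [rho(2) - phi_11 rho(1)] / [1 - phi_11 rho(1)] = [0.8274 - (0.3922)(0.3922)] / [1 - (0.3922)(0.3922)]
         = 0.67357916 / 0.84617916 = 0.796.
Therefore phi_{22} = 0.7960.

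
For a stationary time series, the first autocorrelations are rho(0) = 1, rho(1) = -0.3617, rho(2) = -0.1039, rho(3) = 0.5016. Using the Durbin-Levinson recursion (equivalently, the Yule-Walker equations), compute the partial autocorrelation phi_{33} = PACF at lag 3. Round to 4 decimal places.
\phi_{33} = 0.4420

The PACF at lag k is phi_{kk}, the last component of the solution
to the Yule-Walker system G_k phi = r_k where
  (G_k)_{ij} = rho(|i - j|), (r_k)_i = rho(i), i,j = 1..k.
Equivalently, Durbin-Levinson gives phi_{kk} iteratively:
  phi_{11} = rho(1)
  phi_{kk} = [rho(k) - sum_{j=1..k-1} phi_{k-1,j} rho(k-j)]
            / [1 - sum_{j=1..k-1} phi_{k-1,j} rho(j)],
  phi_{k,j} = phi_{k-1,j} - phi_{kk} phi_{k-1,k-j},  j = 1..k-1.
Step k = 1:
  phi_11 = rho(1) = -0.3617.
Step k = 2:
  phi_22 = [rho(2) - phi_11 rho(1)] / [1 - phi_11 rho(1)] = [-0.1039 - (-0.3617)(-0.3617)] / [1 - (-0.3617)(-0.3617)]
         = -0.23472689 / 0.86917311 = -0.270058.
  Update: phi_21 = phi_11 - phi_22 phi_11 = -0.3617 - (-0.270058)(-0.3617) = -0.45938.
Step k = 3:
  phi_33 = [rho(3) - phi_21 rho(2) - phi_22 rho(1)] / [1 - phi_21 rho(1) - phi_22 rho(2)]
    numerator   = 0.5016 - (-0.45938)(-0.1039) - (-0.270058)(-0.3617) = 0.35619056
    denominator = 1 - (-0.45938)(-0.3617) - (-0.270058)(-0.1039) = 0.80578331
  phi_33 = 0.35619056 / 0.80578331 = 0.442.
Therefore phi_{33} = 0.4420.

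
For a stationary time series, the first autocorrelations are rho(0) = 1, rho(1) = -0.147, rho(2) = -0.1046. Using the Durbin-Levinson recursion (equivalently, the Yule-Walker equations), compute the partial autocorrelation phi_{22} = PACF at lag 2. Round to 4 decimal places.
\phi_{22} = -0.1290

The PACF at lag k is phi_{kk}, the last component of the solution
to the Yule-Walker system G_k phi = r_k where
  (G_k)_{ij} = rho(|i - j|), (r_k)_i = rho(i), i,j = 1..k.
Equivalently, Durbin-Levinson gives phi_{kk} iteratively:
  phi_{11} = rho(1)
  phi_{kk} = [rho(k) - sum_{j=1..k-1} phi_{k-1,j} rho(k-j)]
            / [1 - sum_{j=1..k-1} phi_{k-1,j} rho(j)],
  phi_{k,j} = phi_{k-1,j} - phi_{kk} phi_{k-1,k-j},  j = 1..k-1.
Step k = 1:
  phi_11 = rho(1) = -0.147.
Step k = 2:
  phi_22 = [rho(2) - phi_11 rho(1)] / [1 - phi_11 rho(1)] = [-0.1046 - (-0.147)(-0.147)] / [1 - (-0.147)(-0.147)]
         = -0.126209 / 0.978391 = -0.129.
Therefore phi_{22} = -0.1290.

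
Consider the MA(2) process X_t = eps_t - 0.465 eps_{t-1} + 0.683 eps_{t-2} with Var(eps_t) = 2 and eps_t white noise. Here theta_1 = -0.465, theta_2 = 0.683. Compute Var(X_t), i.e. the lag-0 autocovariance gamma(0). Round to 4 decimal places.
\gamma(0) = 3.3654

For an MA(q) process X_t = eps_t + sum_i theta_i eps_{t-i} with
Var(eps_t) = sigma^2, the variance is
  gamma(0) = sigma^2 * (1 + sum_i theta_i^2).
  sum_i theta_i^2 = (-0.465)^2 + (0.683)^2 = 0.216225 + 0.466489 = 0.682714.
  gamma(0) = 2 * (1 + 0.682714) = 2 * 1.682714 = 3.365428, which rounds to 3.3654.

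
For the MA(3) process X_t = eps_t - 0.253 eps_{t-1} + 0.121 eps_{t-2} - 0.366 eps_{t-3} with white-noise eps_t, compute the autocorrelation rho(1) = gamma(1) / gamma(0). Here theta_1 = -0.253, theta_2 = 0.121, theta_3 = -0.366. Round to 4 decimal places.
\rho(1) = -0.2704

For an MA(q) process with theta_0 = 1, the autocovariance is
  gamma(k) = sigma^2 * sum_{i=0..q-k} theta_i * theta_{i+k},
and rho(k) = gamma(k) / gamma(0). Sigma^2 cancels.
  numerator   = (1)*(-0.253) + (-0.253)*(0.121) + (0.121)*(-0.366) = -0.327899.
  denominator = (1)^2 + (-0.253)^2 + (0.121)^2 + (-0.366)^2 = 1.212606.
  rho(1) = -0.327899 / 1.212606 = -0.2704.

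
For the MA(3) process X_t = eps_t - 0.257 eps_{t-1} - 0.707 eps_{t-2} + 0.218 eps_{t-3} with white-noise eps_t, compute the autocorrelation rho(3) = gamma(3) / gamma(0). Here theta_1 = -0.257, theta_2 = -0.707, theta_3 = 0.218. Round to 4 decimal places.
\rho(3) = 0.1351

For an MA(q) process with theta_0 = 1, the autocovariance is
  gamma(k) = sigma^2 * sum_{i=0..q-k} theta_i * theta_{i+k},
and rho(k) = gamma(k) / gamma(0). Sigma^2 cancels.
  numerator   = (1)*(0.218) = 0.218.
  denominator = (1)^2 + (-0.257)^2 + (-0.707)^2 + (0.218)^2 = 1.613422.
  rho(3) = 0.218 / 1.613422 = 0.1351.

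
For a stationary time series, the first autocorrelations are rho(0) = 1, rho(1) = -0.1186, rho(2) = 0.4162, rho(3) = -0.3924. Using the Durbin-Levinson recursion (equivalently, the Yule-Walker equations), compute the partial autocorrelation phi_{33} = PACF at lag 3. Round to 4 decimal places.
\phi_{33} = -0.3830

The PACF at lag k is phi_{kk}, the last component of the solution
to the Yule-Walker system G_k phi = r_k where
  (G_k)_{ij} = rho(|i - j|), (r_k)_i = rho(i), i,j = 1..k.
Equivalently, Durbin-Levinson gives phi_{kk} iteratively:
  phi_{11} = rho(1)
  phi_{kk} = [rho(k) - sum_{j=1..k-1} phi_{k-1,j} rho(k-j)]
            / [1 - sum_{j=1..k-1} phi_{k-1,j} rho(j)],
  phi_{k,j} = phi_{k-1,j} - phi_{kk} phi_{k-1,k-j},  j = 1..k-1.
Step k = 1:
  phi_11 = rho(1) = -0.1186.
Step k = 2:
  phi_22 = [rho(2) - phi_11 rho(1)] / [1 - phi_11 rho(1)] = [0.4162 - (-0.1186)(-0.1186)] / [1 - (-0.1186)(-0.1186)]
         = 0.40213404 / 0.98593404 = 0.407871.
  Update: phi_21 = phi_11 - phi_22 phi_11 = -0.1186 - (0.407871)(-0.1186) = -0.070226.
Step k = 3:
  phi_33 = [rho(3) - phi_21 rho(2) - phi_22 rho(1)] / [1 - phi_21 rho(1) - phi_22 rho(2)]
    numerator   = -0.3924 - (-0.070226)(0.4162) - (0.407871)(-0.1186) = -0.31479822
    denominator = 1 - (-0.070226)(-0.1186) - (0.407871)(0.4162) = 0.82191517
  phi_33 = -0.31479822 / 0.82191517 = -0.383.
Therefore phi_{33} = -0.3830.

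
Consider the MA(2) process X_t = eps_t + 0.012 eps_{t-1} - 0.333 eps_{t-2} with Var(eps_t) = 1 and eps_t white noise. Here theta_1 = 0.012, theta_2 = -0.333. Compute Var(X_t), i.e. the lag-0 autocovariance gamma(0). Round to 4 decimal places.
\gamma(0) = 1.1110

For an MA(q) process X_t = eps_t + sum_i theta_i eps_{t-i} with
Var(eps_t) = sigma^2, the variance is
  gamma(0) = sigma^2 * (1 + sum_i theta_i^2).
  sum_i theta_i^2 = (0.012)^2 + (-0.333)^2 = 0.000144 + 0.110889 = 0.111033.
  gamma(0) = 1 * (1 + 0.111033) = 1 * 1.111033 = 1.111033, which rounds to 1.1110.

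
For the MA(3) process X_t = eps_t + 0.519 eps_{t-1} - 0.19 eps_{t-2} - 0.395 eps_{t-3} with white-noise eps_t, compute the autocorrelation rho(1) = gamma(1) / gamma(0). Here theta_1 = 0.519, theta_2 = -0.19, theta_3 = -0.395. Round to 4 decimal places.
\rho(1) = 0.3390

For an MA(q) process with theta_0 = 1, the autocovariance is
  gamma(k) = sigma^2 * sum_{i=0..q-k} theta_i * theta_{i+k},
and rho(k) = gamma(k) / gamma(0). Sigma^2 cancels.
  numerator   = (1)*(0.519) + (0.519)*(-0.19) + (-0.19)*(-0.395) = 0.49544.
  denominator = (1)^2 + (0.519)^2 + (-0.19)^2 + (-0.395)^2 = 1.461486.
  rho(1) = 0.49544 / 1.461486 = 0.3390.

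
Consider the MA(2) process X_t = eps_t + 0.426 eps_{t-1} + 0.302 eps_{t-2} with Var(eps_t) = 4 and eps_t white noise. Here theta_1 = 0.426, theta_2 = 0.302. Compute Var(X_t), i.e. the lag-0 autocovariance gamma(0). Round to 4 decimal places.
\gamma(0) = 5.0907

For an MA(q) process X_t = eps_t + sum_i theta_i eps_{t-i} with
Var(eps_t) = sigma^2, the variance is
  gamma(0) = sigma^2 * (1 + sum_i theta_i^2).
  sum_i theta_i^2 = (0.426)^2 + (0.302)^2 = 0.181476 + 0.091204 = 0.27268.
  gamma(0) = 4 * (1 + 0.27268) = 4 * 1.27268 = 5.09072, which rounds to 5.0907.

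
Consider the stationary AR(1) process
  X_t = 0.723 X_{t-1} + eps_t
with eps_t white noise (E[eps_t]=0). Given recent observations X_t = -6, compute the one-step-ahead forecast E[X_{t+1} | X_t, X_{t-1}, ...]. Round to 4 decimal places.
E[X_{t+1} \mid \mathcal F_t] = -4.3380

For an AR(p) model X_t = c + sum_i phi_i X_{t-i} + eps_t, the
one-step-ahead conditional mean is
  E[X_{t+1} | X_t, ...] = c + sum_i phi_i X_{t+1-i}.
Substitute known values:
  E[X_{t+1} | ...] = (0.723) * (-6)
                   = -4.3380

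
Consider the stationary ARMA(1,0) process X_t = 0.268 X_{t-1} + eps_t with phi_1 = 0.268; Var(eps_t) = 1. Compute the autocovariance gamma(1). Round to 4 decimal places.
\gamma(1) = 0.2887

Multiply the model equation by X_{t-k} and take expectations. With theta_0 = psi_0 = 1 and psi_j the MA(infinity) weights, this gives
  gamma(k) - sum_i phi_i gamma(k-i) = c_k,
  c_k = sigma^2 * sum_{j=k..q} theta_j psi_{j-k}   (c_k = 0 for k > q),
using gamma(-m) = gamma(m).
Pure AR (q = 0): c_0 = sigma^2 = 1, c_k = 0 for k >= 1.
Equations for k = 0 and k = 1 (AR order 1):
  gamma(0) = phi_1 gamma(1) + c_0
  gamma(1) = phi_1 gamma(0) + c_1
Substituting the second into the first: gamma(0) (1 - phi_1^2) = c_0 + phi_1 c_1, so
  gamma(0) = c_0 / (1 - phi_1^2) = 1 / (1 - (0.268)^2) = 1 / 0.928176 = 1.077382.
  gamma(1) = phi_1 gamma(0) = (0.268)(1.077382) = 0.288738.
Therefore gamma(1) = 0.2887 (to 4 decimal places).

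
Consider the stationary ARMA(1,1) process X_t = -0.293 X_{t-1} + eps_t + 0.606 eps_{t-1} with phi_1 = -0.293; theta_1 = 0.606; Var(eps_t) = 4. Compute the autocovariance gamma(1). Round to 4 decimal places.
\gamma(1) = 1.1264

Multiply the model equation by X_{t-k} and take expectations. With theta_0 = psi_0 = 1 and psi_j the MA(infinity) weights, this gives
  gamma(k) - sum_i phi_i gamma(k-i) = c_k,
  c_k = sigma^2 * sum_{j=k..q} theta_j psi_{j-k}   (c_k = 0 for k > q),
using gamma(-m) = gamma(m).
psi-weights needed (psi_j = theta_j + sum_i phi_i psi_{j-i}):
  psi_1 = theta_1 + phi_1 = 0.606 + (-0.293) = 0.313
Right-hand sides:
  c_0 = sigma^2 (1 + theta_1 psi_1) = 4 * (1 + (0.606)(0.313)) = 4 * 1.189678 = 4.758712
  c_1 = sigma^2 theta_1 = 4 * (0.606) = 2.424
  c_2 = 0
Equations for k = 0 and k = 1 (AR order 1):
  gamma(0) = phi_1 gamma(1) + c_0
  gamma(1) = phi_1 gamma(0) + c_1
Substituting the second into the first: gamma(0) (1 - phi_1^2) = c_0 + phi_1 c_1, so
  gamma(0) = (c_0 + phi_1 c_1) / (1 - phi_1^2) = (4.758712 + (-0.293)(2.424)) / (1 - (-0.293)^2) = 4.04848 / 0.914151 = 4.428678.
  gamma(1) = phi_1 gamma(0) + c_1 = (-0.293)(4.428678) + (2.424) = 1.126397.
Therefore gamma(1) = 1.1264 (to 4 decimal places).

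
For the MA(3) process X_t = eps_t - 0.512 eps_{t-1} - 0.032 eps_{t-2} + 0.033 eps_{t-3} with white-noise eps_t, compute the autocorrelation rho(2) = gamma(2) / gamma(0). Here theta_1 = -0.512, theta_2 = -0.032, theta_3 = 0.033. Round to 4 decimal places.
\rho(2) = -0.0387

For an MA(q) process with theta_0 = 1, the autocovariance is
  gamma(k) = sigma^2 * sum_{i=0..q-k} theta_i * theta_{i+k},
and rho(k) = gamma(k) / gamma(0). Sigma^2 cancels.
  numerator   = (1)*(-0.032) + (-0.512)*(0.033) = -0.048896.
  denominator = (1)^2 + (-0.512)^2 + (-0.032)^2 + (0.033)^2 = 1.264257.
  rho(2) = -0.048896 / 1.264257 = -0.0387.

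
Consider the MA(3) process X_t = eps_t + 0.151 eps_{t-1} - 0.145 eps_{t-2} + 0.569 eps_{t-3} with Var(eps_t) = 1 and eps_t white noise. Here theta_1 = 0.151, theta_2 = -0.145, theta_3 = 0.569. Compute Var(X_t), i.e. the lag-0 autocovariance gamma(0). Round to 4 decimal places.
\gamma(0) = 1.3676

For an MA(q) process X_t = eps_t + sum_i theta_i eps_{t-i} with
Var(eps_t) = sigma^2, the variance is
  gamma(0) = sigma^2 * (1 + sum_i theta_i^2).
  sum_i theta_i^2 = (0.151)^2 + (-0.145)^2 + (0.569)^2 = 0.022801 + 0.021025 + 0.323761 = 0.367587.
  gamma(0) = 1 * (1 + 0.367587) = 1 * 1.367587 = 1.367587, which rounds to 1.3676.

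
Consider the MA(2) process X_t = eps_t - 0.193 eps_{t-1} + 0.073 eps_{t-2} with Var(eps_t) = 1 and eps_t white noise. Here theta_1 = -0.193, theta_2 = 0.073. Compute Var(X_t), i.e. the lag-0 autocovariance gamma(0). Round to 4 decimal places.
\gamma(0) = 1.0426

For an MA(q) process X_t = eps_t + sum_i theta_i eps_{t-i} with
Var(eps_t) = sigma^2, the variance is
  gamma(0) = sigma^2 * (1 + sum_i theta_i^2).
  sum_i theta_i^2 = (-0.193)^2 + (0.073)^2 = 0.037249 + 0.005329 = 0.042578.
  gamma(0) = 1 * (1 + 0.042578) = 1 * 1.042578 = 1.042578, which rounds to 1.0426.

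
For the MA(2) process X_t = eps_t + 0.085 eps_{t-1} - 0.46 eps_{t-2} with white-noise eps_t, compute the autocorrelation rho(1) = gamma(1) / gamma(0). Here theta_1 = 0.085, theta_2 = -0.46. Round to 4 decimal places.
\rho(1) = 0.0377

For an MA(q) process with theta_0 = 1, the autocovariance is
  gamma(k) = sigma^2 * sum_{i=0..q-k} theta_i * theta_{i+k},
and rho(k) = gamma(k) / gamma(0). Sigma^2 cancels.
  numerator   = (1)*(0.085) + (0.085)*(-0.46) = 0.0459.
  denominator = (1)^2 + (0.085)^2 + (-0.46)^2 = 1.218825.
  rho(1) = 0.0459 / 1.218825 = 0.0377.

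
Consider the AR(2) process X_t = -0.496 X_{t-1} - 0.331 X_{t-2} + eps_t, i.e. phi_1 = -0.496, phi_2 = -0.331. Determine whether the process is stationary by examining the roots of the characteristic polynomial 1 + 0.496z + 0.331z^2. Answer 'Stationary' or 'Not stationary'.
\text{Stationary}

The AR(p) characteristic polynomial is P(z) = 1 + 0.496z + 0.331z^2.
Stationarity requires all roots to lie outside the unit circle, i.e. |z| > 1 for every root.
Set 1 + (0.496) z + (0.331) z^2 = 0, i.e. a z^2 + b z + c = 0 with a = 0.331, b = 0.496, c = 1.
Discriminant D = b^2 - 4ac = (0.496)^2 - 4*(0.331)*1 = 0.246016 - (1.324) = -1.077984.
D < 0, so the roots are the complex-conjugate pair z = (-b +/- i sqrt(-D)) / (2a) = -0.7492 +/- 1.5684i.
For a conjugate pair |z|^2 = z * conj(z) = (product of roots) = c/a = 1/(0.331) = 3.021148, so |z| = sqrt(3.021148) = 1.7381 for both roots.
Moduli of all roots: 1.7381, 1.7381.
All moduli strictly greater than 1? Yes.
Verdict: Stationary.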